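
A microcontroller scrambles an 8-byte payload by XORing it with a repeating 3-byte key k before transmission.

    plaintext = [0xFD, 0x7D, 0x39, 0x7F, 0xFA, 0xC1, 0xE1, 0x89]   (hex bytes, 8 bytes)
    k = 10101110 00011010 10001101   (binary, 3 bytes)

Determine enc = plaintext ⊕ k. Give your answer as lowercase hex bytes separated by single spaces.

The 3-byte key repeats, so the effective keystream is ae 1a 8d ae 1a 8d ae 1a.
byte 0: 253 ⊕ 174 =  83
byte 1: 125 ⊕  26 = 103
byte 2:  57 ⊕ 141 = 180
byte 3: 127 ⊕ 174 = 209
byte 4: 250 ⊕  26 = 224
byte 5: 193 ⊕ 141 =  76
byte 6: 225 ⊕ 174 =  79
byte 7: 137 ⊕  26 = 147

53 67 b4 d1 e0 4c 4f 93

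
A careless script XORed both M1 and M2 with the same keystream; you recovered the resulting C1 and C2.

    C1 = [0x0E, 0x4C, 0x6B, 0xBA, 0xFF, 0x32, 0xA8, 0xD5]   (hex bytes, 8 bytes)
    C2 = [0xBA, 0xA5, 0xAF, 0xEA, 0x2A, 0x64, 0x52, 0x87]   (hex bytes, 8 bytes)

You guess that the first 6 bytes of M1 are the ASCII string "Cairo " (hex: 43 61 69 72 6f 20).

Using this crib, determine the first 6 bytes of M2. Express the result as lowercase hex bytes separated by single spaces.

First, C1 ⊕ C2 = (M1 ⊕ K) ⊕ (M2 ⊕ K) = M1 ⊕ M2, so the key drops out. Then M2 = (M1 ⊕ M2) ⊕ M1 over the first 6 bytes.
byte 0: (0e xor ba) xor 43 = b4 xor 43 = f7
byte 1: (4c xor a5) xor 61 = e9 xor 61 = 88
byte 2: (6b xor af) xor 69 = c4 xor 69 = ad
byte 3: (ba xor ea) xor 72 = 50 xor 72 = 22
byte 4: (ff xor 2a) xor 6f = d5 xor 6f = ba
byte 5: (32 xor 64) xor 20 = 56 xor 20 = 76

f7 88 ad 22 ba 76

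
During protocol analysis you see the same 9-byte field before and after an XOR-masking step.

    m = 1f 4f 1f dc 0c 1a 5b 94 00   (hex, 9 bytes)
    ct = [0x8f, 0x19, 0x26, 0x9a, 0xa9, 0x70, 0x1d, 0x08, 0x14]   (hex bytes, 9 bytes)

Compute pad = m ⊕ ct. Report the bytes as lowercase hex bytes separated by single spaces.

90 56 39 46 a5 6a 46 9c 14

Since ct = m ⊕ pad, XORing both sides with m gives pad = m ⊕ ct.
1f XOR 8f = 90
4f XOR 19 = 56
1f XOR 26 = 39
dc XOR 9a = 46
0c XOR a9 = a5
1a XOR 70 = 6a
5b XOR 1d = 46
94 XOR 08 = 9c
00 XOR 14 = 14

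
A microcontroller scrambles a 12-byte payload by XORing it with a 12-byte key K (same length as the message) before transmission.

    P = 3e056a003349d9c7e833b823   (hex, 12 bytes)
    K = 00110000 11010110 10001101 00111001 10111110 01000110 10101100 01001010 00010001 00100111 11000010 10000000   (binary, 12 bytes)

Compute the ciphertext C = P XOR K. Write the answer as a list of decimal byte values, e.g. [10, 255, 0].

[14, 211, 231, 57, 141, 15, 117, 141, 249, 20, 122, 163]

 62 xor  48 =  14
  5 xor 214 = 211
106 xor 141 = 231
  0 xor  57 =  57
 51 xor 190 = 141
 73 xor  70 =  15
217 xor 172 = 117
199 xor  74 = 141
232 xor  17 = 249
 51 xor  39 =  20
184 xor 194 = 122
 35 xor 128 = 163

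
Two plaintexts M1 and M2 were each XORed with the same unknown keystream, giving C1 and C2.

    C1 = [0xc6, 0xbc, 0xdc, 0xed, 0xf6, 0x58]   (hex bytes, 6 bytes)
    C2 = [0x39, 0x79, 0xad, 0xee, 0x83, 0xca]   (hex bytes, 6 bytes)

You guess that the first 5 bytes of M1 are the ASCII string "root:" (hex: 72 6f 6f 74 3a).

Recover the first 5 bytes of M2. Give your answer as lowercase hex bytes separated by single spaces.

8d aa 1e 77 4f

First, C1 ⊕ C2 = (M1 ⊕ K) ⊕ (M2 ⊕ K) = M1 ⊕ M2, so the key drops out. Then M2 = (M1 ⊕ M2) ⊕ M1 over the first 5 bytes.
byte 0: (c6 ⊕ 39) ⊕ 72 = ff ⊕ 72 = 8d
byte 1: (bc ⊕ 79) ⊕ 6f = c5 ⊕ 6f = aa
byte 2: (dc ⊕ ad) ⊕ 6f = 71 ⊕ 6f = 1e
byte 3: (ed ⊕ ee) ⊕ 74 = 03 ⊕ 74 = 77
byte 4: (f6 ⊕ 83) ⊕ 3a = 75 ⊕ 3a = 4f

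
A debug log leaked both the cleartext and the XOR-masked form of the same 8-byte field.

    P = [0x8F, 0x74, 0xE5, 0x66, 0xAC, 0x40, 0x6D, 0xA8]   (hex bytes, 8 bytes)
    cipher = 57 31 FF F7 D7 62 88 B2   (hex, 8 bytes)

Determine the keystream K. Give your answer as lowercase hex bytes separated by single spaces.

Since cipher = P ⊕ K, XORing both sides with P gives K = P ⊕ cipher.
143 ⊕  87 = 216
116 ⊕  49 =  69
229 ⊕ 255 =  26
102 ⊕ 247 = 145
172 ⊕ 215 = 123
 64 ⊕  98 =  34
109 ⊕ 136 = 229
168 ⊕ 178 =  26

d8 45 1a 91 7b 22 e5 1a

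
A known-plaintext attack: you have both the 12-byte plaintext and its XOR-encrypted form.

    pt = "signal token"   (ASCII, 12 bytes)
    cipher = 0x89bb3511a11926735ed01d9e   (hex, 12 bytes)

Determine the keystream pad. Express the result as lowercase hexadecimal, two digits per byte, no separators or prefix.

Since cipher = pt ⊕ pad, XORing both sides with pt gives pad = pt ⊕ cipher.
byte 0: 01110011 ⊕ 10001001 = 11111010
byte 1: 01101001 ⊕ 10111011 = 11010010
byte 2: 01100111 ⊕ 00110101 = 01010010
byte 3: 01101110 ⊕ 00010001 = 01111111
byte 4: 01100001 ⊕ 10100001 = 11000000
byte 5: 01101100 ⊕ 00011001 = 01110101
byte 6: 00100000 ⊕ 00100110 = 00000110
byte 7: 01110100 ⊕ 01110011 = 00000111
byte 8: 01101111 ⊕ 01011110 = 00110001
byte 9: 01101011 ⊕ 11010000 = 10111011
byte 10: 01100101 ⊕ 00011101 = 01111000
byte 11: 01101110 ⊕ 10011110 = 11110000

fad2527fc075060731bb78f0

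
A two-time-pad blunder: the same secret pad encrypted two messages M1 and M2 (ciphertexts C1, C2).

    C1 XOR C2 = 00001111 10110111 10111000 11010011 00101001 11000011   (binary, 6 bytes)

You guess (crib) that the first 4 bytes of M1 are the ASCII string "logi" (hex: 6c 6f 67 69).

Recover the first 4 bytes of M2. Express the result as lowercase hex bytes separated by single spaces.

Since C1 ⊕ C2 = M1 ⊕ M2, XORing with the guessed M1 bytes yields the corresponding M2 bytes: M2 = (C1 ⊕ C2) ⊕ M1.
00001111 XOR 01101100 = 01100011
10110111 XOR 01101111 = 11011000
10111000 XOR 01100111 = 11011111
11010011 XOR 01101001 = 10111010

63 d8 df ba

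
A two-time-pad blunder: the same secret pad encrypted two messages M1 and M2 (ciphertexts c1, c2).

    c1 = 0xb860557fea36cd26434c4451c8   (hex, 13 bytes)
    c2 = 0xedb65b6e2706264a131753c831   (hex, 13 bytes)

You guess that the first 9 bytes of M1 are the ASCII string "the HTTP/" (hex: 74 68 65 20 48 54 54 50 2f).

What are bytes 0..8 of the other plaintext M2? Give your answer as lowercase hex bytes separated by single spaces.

21 be 6b 31 85 64 bf 3c 7f

First, c1 ⊕ c2 = (M1 ⊕ K) ⊕ (M2 ⊕ K) = M1 ⊕ M2, so the key drops out. Then M2 = (M1 ⊕ M2) ⊕ M1 over the first 9 bytes.
byte 0: (b8 xor ed) xor 74 = 55 xor 74 = 21
byte 1: (60 xor b6) xor 68 = d6 xor 68 = be
byte 2: (55 xor 5b) xor 65 = 0e xor 65 = 6b
byte 3: (7f xor 6e) xor 20 = 11 xor 20 = 31
byte 4: (ea xor 27) xor 48 = cd xor 48 = 85
byte 5: (36 xor 06) xor 54 = 30 xor 54 = 64
byte 6: (cd xor 26) xor 54 = eb xor 54 = bf
byte 7: (26 xor 4a) xor 50 = 6c xor 50 = 3c
byte 8: (43 xor 13) xor 2f = 50 xor 2f = 7f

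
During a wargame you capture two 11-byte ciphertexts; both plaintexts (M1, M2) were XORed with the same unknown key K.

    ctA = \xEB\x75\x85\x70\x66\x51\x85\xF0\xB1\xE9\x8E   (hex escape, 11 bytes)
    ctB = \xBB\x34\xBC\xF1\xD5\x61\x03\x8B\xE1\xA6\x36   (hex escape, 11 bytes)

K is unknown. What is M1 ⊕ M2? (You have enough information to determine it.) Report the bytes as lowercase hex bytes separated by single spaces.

50 41 39 81 b3 30 86 7b 50 4f b8

ctA ⊕ ctB = (M1 ⊕ K) ⊕ (M2 ⊕ K) = M1 ⊕ M2 — the shared key cancels under XOR.
11101011 ⊕ 10111011 = 01010000
01110101 ⊕ 00110100 = 01000001
10000101 ⊕ 10111100 = 00111001
01110000 ⊕ 11110001 = 10000001
01100110 ⊕ 11010101 = 10110011
01010001 ⊕ 01100001 = 00110000
10000101 ⊕ 00000011 = 10000110
11110000 ⊕ 10001011 = 01111011
10110001 ⊕ 11100001 = 01010000
11101001 ⊕ 10100110 = 01001111
10001110 ⊕ 00110110 = 10111000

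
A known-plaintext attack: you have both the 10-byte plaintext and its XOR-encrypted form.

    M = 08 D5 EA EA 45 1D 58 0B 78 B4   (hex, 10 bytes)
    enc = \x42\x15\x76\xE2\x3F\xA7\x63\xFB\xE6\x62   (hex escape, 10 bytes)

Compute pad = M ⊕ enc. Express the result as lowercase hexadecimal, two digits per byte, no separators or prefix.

Since enc = M ⊕ pad, XORing both sides with M gives pad = M ⊕ enc.
byte 0:   8 XOR  66 =  74
byte 1: 213 XOR  21 = 192
byte 2: 234 XOR 118 = 156
byte 3: 234 XOR 226 =   8
byte 4:  69 XOR  63 = 122
byte 5:  29 XOR 167 = 186
byte 6:  88 XOR  99 =  59
byte 7:  11 XOR 251 = 240
byte 8: 120 XOR 230 = 158
byte 9: 180 XOR  98 = 214

4ac09c087aba3bf09ed6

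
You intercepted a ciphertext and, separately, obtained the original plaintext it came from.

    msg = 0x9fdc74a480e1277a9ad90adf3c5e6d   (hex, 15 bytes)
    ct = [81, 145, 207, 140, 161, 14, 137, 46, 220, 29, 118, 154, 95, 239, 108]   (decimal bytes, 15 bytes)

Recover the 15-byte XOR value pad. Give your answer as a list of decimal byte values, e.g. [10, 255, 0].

Since ct = msg ⊕ pad, XORing both sides with msg gives pad = msg ⊕ ct.
byte 0: 10011111 XOR 01010001 = 11001110
byte 1: 11011100 XOR 10010001 = 01001101
byte 2: 01110100 XOR 11001111 = 10111011
byte 3: 10100100 XOR 10001100 = 00101000
byte 4: 10000000 XOR 10100001 = 00100001
byte 5: 11100001 XOR 00001110 = 11101111
byte 6: 00100111 XOR 10001001 = 10101110
byte 7: 01111010 XOR 00101110 = 01010100
byte 8: 10011010 XOR 11011100 = 01000110
byte 9: 11011001 XOR 00011101 = 11000100
byte 10: 00001010 XOR 01110110 = 01111100
byte 11: 11011111 XOR 10011010 = 01000101
byte 12: 00111100 XOR 01011111 = 01100011
byte 13: 01011110 XOR 11101111 = 10110001
byte 14: 01101101 XOR 01101100 = 00000001

[206, 77, 187, 40, 33, 239, 174, 84, 70, 196, 124, 69, 99, 177, 1]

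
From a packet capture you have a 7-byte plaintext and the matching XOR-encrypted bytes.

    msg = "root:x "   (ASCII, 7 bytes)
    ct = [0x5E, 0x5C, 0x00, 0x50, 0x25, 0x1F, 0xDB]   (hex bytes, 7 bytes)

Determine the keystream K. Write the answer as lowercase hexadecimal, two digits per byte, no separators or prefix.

Since ct = msg ⊕ K, XORing both sides with msg gives K = msg ⊕ ct.
01110010 xor 01011110 = 00101100
01101111 xor 01011100 = 00110011
01101111 xor 00000000 = 01101111
01110100 xor 01010000 = 00100100
00111010 xor 00100101 = 00011111
01111000 xor 00011111 = 01100111
00100000 xor 11011011 = 11111011

2c336f241f67fb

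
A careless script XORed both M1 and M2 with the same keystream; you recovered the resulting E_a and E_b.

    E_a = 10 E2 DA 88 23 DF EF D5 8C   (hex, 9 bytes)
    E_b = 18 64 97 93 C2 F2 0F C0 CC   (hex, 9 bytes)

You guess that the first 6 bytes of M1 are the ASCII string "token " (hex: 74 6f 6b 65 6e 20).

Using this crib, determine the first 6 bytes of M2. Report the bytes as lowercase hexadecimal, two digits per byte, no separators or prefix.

First, E_a ⊕ E_b = (M1 ⊕ K) ⊕ (M2 ⊕ K) = M1 ⊕ M2, so the key drops out. Then M2 = (M1 ⊕ M2) ⊕ M1 over the first 6 bytes.
byte 0: (10 XOR 18) XOR 74 = 08 XOR 74 = 7c
byte 1: (e2 XOR 64) XOR 6f = 86 XOR 6f = e9
byte 2: (da XOR 97) XOR 6b = 4d XOR 6b = 26
byte 3: (88 XOR 93) XOR 65 = 1b XOR 65 = 7e
byte 4: (23 XOR c2) XOR 6e = e1 XOR 6e = 8f
byte 5: (df XOR f2) XOR 20 = 2d XOR 20 = 0d

7ce9267e8f0d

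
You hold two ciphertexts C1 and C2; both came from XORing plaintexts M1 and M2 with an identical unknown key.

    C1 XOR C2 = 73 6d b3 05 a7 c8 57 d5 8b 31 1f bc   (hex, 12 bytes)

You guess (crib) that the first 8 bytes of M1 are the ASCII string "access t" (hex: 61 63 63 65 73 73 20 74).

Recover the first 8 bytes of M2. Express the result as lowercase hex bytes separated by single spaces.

12 0e d0 60 d4 bb 77 a1

Since C1 ⊕ C2 = M1 ⊕ M2, XORing with the guessed M1 bytes yields the corresponding M2 bytes: M2 = (C1 ⊕ C2) ⊕ M1.
73 ⊕ 61 = 12
6d ⊕ 63 = 0e
b3 ⊕ 63 = d0
05 ⊕ 65 = 60
a7 ⊕ 73 = d4
c8 ⊕ 73 = bb
57 ⊕ 20 = 77
d5 ⊕ 74 = a1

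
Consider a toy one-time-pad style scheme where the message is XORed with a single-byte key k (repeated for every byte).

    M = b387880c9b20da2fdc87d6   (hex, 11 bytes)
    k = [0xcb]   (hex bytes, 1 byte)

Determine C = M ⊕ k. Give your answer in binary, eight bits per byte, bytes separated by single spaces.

The 1-byte key repeats, so the effective keystream is cb cb cb cb cb cb cb cb cb cb cb.
byte 0: b3 ⊕ cb = 78
byte 1: 87 ⊕ cb = 4c
byte 2: 88 ⊕ cb = 43
byte 3: 0c ⊕ cb = c7
byte 4: 9b ⊕ cb = 50
byte 5: 20 ⊕ cb = eb
byte 6: da ⊕ cb = 11
byte 7: 2f ⊕ cb = e4
byte 8: dc ⊕ cb = 17
byte 9: 87 ⊕ cb = 4c
byte 10: d6 ⊕ cb = 1d

01111000 01001100 01000011 11000111 01010000 11101011 00010001 11100100 00010111 01001100 00011101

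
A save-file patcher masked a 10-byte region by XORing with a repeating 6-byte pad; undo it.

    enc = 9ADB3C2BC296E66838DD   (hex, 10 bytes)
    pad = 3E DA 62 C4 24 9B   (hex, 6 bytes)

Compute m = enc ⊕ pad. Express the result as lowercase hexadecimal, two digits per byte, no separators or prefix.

a4015eefe60dd8b25a19

The 6-byte key repeats, so the effective keystream is 3e da 62 c4 24 9b 3e da 62 c4.
byte 0: 9a ^ 3e = a4
byte 1: db ^ da = 01
byte 2: 3c ^ 62 = 5e
byte 3: 2b ^ c4 = ef
byte 4: c2 ^ 24 = e6
byte 5: 96 ^ 9b = 0d
byte 6: e6 ^ 3e = d8
byte 7: 68 ^ da = b2
byte 8: 38 ^ 62 = 5a
byte 9: dd ^ c4 = 19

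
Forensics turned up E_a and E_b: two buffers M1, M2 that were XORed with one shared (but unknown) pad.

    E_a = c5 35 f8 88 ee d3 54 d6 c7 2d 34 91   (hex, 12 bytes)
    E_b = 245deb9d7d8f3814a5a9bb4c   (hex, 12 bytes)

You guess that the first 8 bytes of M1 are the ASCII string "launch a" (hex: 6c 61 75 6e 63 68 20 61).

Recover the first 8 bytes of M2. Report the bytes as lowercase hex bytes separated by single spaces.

First, E_a ⊕ E_b = (M1 ⊕ K) ⊕ (M2 ⊕ K) = M1 ⊕ M2, so the key drops out. Then M2 = (M1 ⊕ M2) ⊕ M1 over the first 8 bytes.
byte 0: (c5 xor 24) xor 6c = e1 xor 6c = 8d
byte 1: (35 xor 5d) xor 61 = 68 xor 61 = 09
byte 2: (f8 xor eb) xor 75 = 13 xor 75 = 66
byte 3: (88 xor 9d) xor 6e = 15 xor 6e = 7b
byte 4: (ee xor 7d) xor 63 = 93 xor 63 = f0
byte 5: (d3 xor 8f) xor 68 = 5c xor 68 = 34
byte 6: (54 xor 38) xor 20 = 6c xor 20 = 4c
byte 7: (d6 xor 14) xor 61 = c2 xor 61 = a3

8d 09 66 7b f0 34 4c a3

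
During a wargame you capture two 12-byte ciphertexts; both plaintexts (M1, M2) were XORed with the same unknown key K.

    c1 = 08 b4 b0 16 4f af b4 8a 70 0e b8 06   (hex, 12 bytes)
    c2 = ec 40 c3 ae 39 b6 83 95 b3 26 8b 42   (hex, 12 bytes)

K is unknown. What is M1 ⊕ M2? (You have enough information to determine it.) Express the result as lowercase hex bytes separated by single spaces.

c1 ⊕ c2 = (M1 ⊕ K) ⊕ (M2 ⊕ K) = M1 ⊕ M2 — the shared key cancels under XOR.
08 ^ ec = e4
b4 ^ 40 = f4
b0 ^ c3 = 73
16 ^ ae = b8
4f ^ 39 = 76
af ^ b6 = 19
b4 ^ 83 = 37
8a ^ 95 = 1f
70 ^ b3 = c3
0e ^ 26 = 28
b8 ^ 8b = 33
06 ^ 42 = 44

e4 f4 73 b8 76 19 37 1f c3 28 33 44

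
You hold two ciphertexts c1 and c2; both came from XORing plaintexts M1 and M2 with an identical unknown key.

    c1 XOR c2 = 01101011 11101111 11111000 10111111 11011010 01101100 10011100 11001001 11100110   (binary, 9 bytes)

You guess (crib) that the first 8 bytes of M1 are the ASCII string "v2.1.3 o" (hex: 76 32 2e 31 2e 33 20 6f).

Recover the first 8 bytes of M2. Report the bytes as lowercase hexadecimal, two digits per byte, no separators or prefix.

Since c1 ⊕ c2 = M1 ⊕ M2, XORing with the guessed M1 bytes yields the corresponding M2 bytes: M2 = (c1 ⊕ c2) ⊕ M1.
6b ^ 76 = 1d
ef ^ 32 = dd
f8 ^ 2e = d6
bf ^ 31 = 8e
da ^ 2e = f4
6c ^ 33 = 5f
9c ^ 20 = bc
c9 ^ 6f = a6

1dddd68ef45fbca6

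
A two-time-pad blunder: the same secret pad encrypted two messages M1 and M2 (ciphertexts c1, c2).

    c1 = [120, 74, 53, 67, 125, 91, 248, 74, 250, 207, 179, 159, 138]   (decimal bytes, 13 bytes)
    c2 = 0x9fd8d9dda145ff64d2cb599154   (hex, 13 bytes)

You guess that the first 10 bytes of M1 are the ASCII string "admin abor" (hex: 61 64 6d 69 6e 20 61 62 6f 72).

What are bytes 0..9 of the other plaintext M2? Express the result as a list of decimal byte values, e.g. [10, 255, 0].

First, c1 ⊕ c2 = (M1 ⊕ K) ⊕ (M2 ⊕ K) = M1 ⊕ M2, so the key drops out. Then M2 = (M1 ⊕ M2) ⊕ M1 over the first 10 bytes.
byte 0: (78 ⊕ 9f) ⊕ 61 = e7 ⊕ 61 = 86
byte 1: (4a ⊕ d8) ⊕ 64 = 92 ⊕ 64 = f6
byte 2: (35 ⊕ d9) ⊕ 6d = ec ⊕ 6d = 81
byte 3: (43 ⊕ dd) ⊕ 69 = 9e ⊕ 69 = f7
byte 4: (7d ⊕ a1) ⊕ 6e = dc ⊕ 6e = b2
byte 5: (5b ⊕ 45) ⊕ 20 = 1e ⊕ 20 = 3e
byte 6: (f8 ⊕ ff) ⊕ 61 = 07 ⊕ 61 = 66
byte 7: (4a ⊕ 64) ⊕ 62 = 2e ⊕ 62 = 4c
byte 8: (fa ⊕ d2) ⊕ 6f = 28 ⊕ 6f = 47
byte 9: (cf ⊕ cb) ⊕ 72 = 04 ⊕ 72 = 76

[134, 246, 129, 247, 178, 62, 102, 76, 71, 118]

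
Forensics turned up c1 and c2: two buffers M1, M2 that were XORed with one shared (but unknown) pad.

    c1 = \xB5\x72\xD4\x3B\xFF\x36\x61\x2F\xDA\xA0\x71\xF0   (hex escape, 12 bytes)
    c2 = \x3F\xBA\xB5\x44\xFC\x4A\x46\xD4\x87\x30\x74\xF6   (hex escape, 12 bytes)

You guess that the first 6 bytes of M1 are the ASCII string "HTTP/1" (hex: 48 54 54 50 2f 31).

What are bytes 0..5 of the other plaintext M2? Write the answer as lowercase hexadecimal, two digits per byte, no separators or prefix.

First, c1 ⊕ c2 = (M1 ⊕ K) ⊕ (M2 ⊕ K) = M1 ⊕ M2, so the key drops out. Then M2 = (M1 ⊕ M2) ⊕ M1 over the first 6 bytes.
byte 0: (b5 XOR 3f) XOR 48 = 8a XOR 48 = c2
byte 1: (72 XOR ba) XOR 54 = c8 XOR 54 = 9c
byte 2: (d4 XOR b5) XOR 54 = 61 XOR 54 = 35
byte 3: (3b XOR 44) XOR 50 = 7f XOR 50 = 2f
byte 4: (ff XOR fc) XOR 2f = 03 XOR 2f = 2c
byte 5: (36 XOR 4a) XOR 31 = 7c XOR 31 = 4d

c29c352f2c4d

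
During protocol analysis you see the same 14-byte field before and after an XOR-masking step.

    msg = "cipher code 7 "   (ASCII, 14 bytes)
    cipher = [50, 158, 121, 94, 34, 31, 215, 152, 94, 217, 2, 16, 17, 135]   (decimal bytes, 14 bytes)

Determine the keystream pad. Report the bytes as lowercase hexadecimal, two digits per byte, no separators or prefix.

51f70936476df7fb31bd673026a7

Since cipher = msg ⊕ pad, XORing both sides with msg gives pad = msg ⊕ cipher.
byte 0: 63 ^ 32 = 51
byte 1: 69 ^ 9e = f7
byte 2: 70 ^ 79 = 09
byte 3: 68 ^ 5e = 36
byte 4: 65 ^ 22 = 47
byte 5: 72 ^ 1f = 6d
byte 6: 20 ^ d7 = f7
byte 7: 63 ^ 98 = fb
byte 8: 6f ^ 5e = 31
byte 9: 64 ^ d9 = bd
byte 10: 65 ^ 02 = 67
byte 11: 20 ^ 10 = 30
byte 12: 37 ^ 11 = 26
byte 13: 20 ^ 87 = a7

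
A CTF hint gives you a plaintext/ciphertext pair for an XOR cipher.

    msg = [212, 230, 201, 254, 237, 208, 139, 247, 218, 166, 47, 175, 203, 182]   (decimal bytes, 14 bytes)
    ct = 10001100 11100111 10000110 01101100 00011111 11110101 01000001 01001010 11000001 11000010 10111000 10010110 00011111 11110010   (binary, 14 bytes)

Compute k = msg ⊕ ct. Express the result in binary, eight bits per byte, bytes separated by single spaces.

01011000 00000001 01001111 10010010 11110010 00100101 11001010 10111101 00011011 01100100 10010111 00111001 11010100 01000100

Since ct = msg ⊕ k, XORing both sides with msg gives k = msg ⊕ ct.
d4 xor 8c = 58
e6 xor e7 = 01
c9 xor 86 = 4f
fe xor 6c = 92
ed xor 1f = f2
d0 xor f5 = 25
8b xor 41 = ca
f7 xor 4a = bd
da xor c1 = 1b
a6 xor c2 = 64
2f xor b8 = 97
af xor 96 = 39
cb xor 1f = d4
b6 xor f2 = 44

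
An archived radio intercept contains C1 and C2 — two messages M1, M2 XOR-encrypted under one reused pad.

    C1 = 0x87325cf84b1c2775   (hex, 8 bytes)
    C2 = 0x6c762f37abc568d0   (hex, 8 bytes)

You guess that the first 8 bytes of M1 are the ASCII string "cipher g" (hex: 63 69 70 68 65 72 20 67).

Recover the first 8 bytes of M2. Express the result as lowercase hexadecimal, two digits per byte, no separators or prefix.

First, C1 ⊕ C2 = (M1 ⊕ K) ⊕ (M2 ⊕ K) = M1 ⊕ M2, so the key drops out. Then M2 = (M1 ⊕ M2) ⊕ M1 over the first 8 bytes.
byte 0: (87 XOR 6c) XOR 63 = eb XOR 63 = 88
byte 1: (32 XOR 76) XOR 69 = 44 XOR 69 = 2d
byte 2: (5c XOR 2f) XOR 70 = 73 XOR 70 = 03
byte 3: (f8 XOR 37) XOR 68 = cf XOR 68 = a7
byte 4: (4b XOR ab) XOR 65 = e0 XOR 65 = 85
byte 5: (1c XOR c5) XOR 72 = d9 XOR 72 = ab
byte 6: (27 XOR 68) XOR 20 = 4f XOR 20 = 6f
byte 7: (75 XOR d0) XOR 67 = a5 XOR 67 = c2

882d03a785ab6fc2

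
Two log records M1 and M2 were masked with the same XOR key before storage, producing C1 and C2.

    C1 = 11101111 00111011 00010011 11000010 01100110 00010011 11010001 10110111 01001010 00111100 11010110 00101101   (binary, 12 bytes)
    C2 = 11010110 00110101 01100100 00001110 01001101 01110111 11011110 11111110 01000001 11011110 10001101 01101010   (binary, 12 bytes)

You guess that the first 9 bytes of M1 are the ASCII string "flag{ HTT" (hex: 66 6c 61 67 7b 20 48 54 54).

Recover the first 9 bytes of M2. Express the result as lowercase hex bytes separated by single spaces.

5f 62 16 ab 50 44 47 1d 5f

First, C1 ⊕ C2 = (M1 ⊕ K) ⊕ (M2 ⊕ K) = M1 ⊕ M2, so the key drops out. Then M2 = (M1 ⊕ M2) ⊕ M1 over the first 9 bytes.
byte 0: (ef xor d6) xor 66 = 39 xor 66 = 5f
byte 1: (3b xor 35) xor 6c = 0e xor 6c = 62
byte 2: (13 xor 64) xor 61 = 77 xor 61 = 16
byte 3: (c2 xor 0e) xor 67 = cc xor 67 = ab
byte 4: (66 xor 4d) xor 7b = 2b xor 7b = 50
byte 5: (13 xor 77) xor 20 = 64 xor 20 = 44
byte 6: (d1 xor de) xor 48 = 0f xor 48 = 47
byte 7: (b7 xor fe) xor 54 = 49 xor 54 = 1d
byte 8: (4a xor 41) xor 54 = 0b xor 54 = 5f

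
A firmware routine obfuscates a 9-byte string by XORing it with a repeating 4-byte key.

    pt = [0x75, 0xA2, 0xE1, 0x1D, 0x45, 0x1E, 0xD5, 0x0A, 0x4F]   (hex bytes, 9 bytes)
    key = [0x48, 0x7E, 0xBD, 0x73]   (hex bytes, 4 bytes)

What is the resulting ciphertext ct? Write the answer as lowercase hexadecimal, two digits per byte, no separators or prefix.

3ddc5c6e0d60687907

The 4-byte key repeats, so the effective keystream is 48 7e bd 73 48 7e bd 73 48.
byte 0: 75 ^ 48 = 3d
byte 1: a2 ^ 7e = dc
byte 2: e1 ^ bd = 5c
byte 3: 1d ^ 73 = 6e
byte 4: 45 ^ 48 = 0d
byte 5: 1e ^ 7e = 60
byte 6: d5 ^ bd = 68
byte 7: 0a ^ 73 = 79
byte 8: 4f ^ 48 = 07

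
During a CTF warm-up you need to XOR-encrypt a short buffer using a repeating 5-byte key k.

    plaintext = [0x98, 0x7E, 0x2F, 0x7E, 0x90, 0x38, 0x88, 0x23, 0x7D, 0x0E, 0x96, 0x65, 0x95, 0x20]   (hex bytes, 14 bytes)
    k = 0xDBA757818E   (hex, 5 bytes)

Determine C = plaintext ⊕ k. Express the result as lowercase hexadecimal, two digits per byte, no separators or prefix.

43d978ff1ee32f74fc804dc2c2a1

The 5-byte key repeats, so the effective keystream is db a7 57 81 8e db a7 57 81 8e db a7 57 81.
byte 0: 10011000 xor 11011011 = 01000011
byte 1: 01111110 xor 10100111 = 11011001
byte 2: 00101111 xor 01010111 = 01111000
byte 3: 01111110 xor 10000001 = 11111111
byte 4: 10010000 xor 10001110 = 00011110
byte 5: 00111000 xor 11011011 = 11100011
byte 6: 10001000 xor 10100111 = 00101111
byte 7: 00100011 xor 01010111 = 01110100
byte 8: 01111101 xor 10000001 = 11111100
byte 9: 00001110 xor 10001110 = 10000000
byte 10: 10010110 xor 11011011 = 01001101
byte 11: 01100101 xor 10100111 = 11000010
byte 12: 10010101 xor 01010111 = 11000010
byte 13: 00100000 xor 10000001 = 10100001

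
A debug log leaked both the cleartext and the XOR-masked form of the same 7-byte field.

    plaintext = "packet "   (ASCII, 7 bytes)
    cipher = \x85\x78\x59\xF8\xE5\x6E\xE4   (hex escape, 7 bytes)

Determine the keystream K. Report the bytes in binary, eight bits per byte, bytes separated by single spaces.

Since cipher = plaintext ⊕ K, XORing both sides with plaintext gives K = plaintext ⊕ cipher.
112 ^ 133 = 245
 97 ^ 120 =  25
 99 ^  89 =  58
107 ^ 248 = 147
101 ^ 229 = 128
116 ^ 110 =  26
 32 ^ 228 = 196

11110101 00011001 00111010 10010011 10000000 00011010 11000100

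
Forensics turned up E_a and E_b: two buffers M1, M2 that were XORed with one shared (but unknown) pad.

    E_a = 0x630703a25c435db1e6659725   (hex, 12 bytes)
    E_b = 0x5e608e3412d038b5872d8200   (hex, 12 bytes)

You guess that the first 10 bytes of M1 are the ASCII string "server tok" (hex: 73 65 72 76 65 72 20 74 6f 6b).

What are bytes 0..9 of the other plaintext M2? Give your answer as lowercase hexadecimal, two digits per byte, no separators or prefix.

First, E_a ⊕ E_b = (M1 ⊕ K) ⊕ (M2 ⊕ K) = M1 ⊕ M2, so the key drops out. Then M2 = (M1 ⊕ M2) ⊕ M1 over the first 10 bytes.
byte 0: (63 ^ 5e) ^ 73 = 3d ^ 73 = 4e
byte 1: (07 ^ 60) ^ 65 = 67 ^ 65 = 02
byte 2: (03 ^ 8e) ^ 72 = 8d ^ 72 = ff
byte 3: (a2 ^ 34) ^ 76 = 96 ^ 76 = e0
byte 4: (5c ^ 12) ^ 65 = 4e ^ 65 = 2b
byte 5: (43 ^ d0) ^ 72 = 93 ^ 72 = e1
byte 6: (5d ^ 38) ^ 20 = 65 ^ 20 = 45
byte 7: (b1 ^ b5) ^ 74 = 04 ^ 74 = 70
byte 8: (e6 ^ 87) ^ 6f = 61 ^ 6f = 0e
byte 9: (65 ^ 2d) ^ 6b = 48 ^ 6b = 23

4e02ffe02be145700e23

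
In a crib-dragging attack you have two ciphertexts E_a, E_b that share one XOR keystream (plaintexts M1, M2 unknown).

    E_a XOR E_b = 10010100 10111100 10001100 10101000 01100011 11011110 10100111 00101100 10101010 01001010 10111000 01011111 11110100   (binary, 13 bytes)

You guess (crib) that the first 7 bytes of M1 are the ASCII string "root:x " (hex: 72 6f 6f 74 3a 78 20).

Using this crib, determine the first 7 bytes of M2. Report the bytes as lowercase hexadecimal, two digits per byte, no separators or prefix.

Since E_a ⊕ E_b = M1 ⊕ M2, XORing with the guessed M1 bytes yields the corresponding M2 bytes: M2 = (E_a ⊕ E_b) ⊕ M1.
148 ^ 114 = 230
188 ^ 111 = 211
140 ^ 111 = 227
168 ^ 116 = 220
 99 ^  58 =  89
222 ^ 120 = 166
167 ^  32 = 135

e6d3e3dc59a687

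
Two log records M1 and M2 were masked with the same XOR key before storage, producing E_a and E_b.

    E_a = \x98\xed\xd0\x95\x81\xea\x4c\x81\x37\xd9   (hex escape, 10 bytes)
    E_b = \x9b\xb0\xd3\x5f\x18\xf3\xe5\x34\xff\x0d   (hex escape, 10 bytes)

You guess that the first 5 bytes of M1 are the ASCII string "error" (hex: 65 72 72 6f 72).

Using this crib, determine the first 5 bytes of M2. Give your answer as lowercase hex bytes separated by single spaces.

First, E_a ⊕ E_b = (M1 ⊕ K) ⊕ (M2 ⊕ K) = M1 ⊕ M2, so the key drops out. Then M2 = (M1 ⊕ M2) ⊕ M1 over the first 5 bytes.
byte 0: (98 ⊕ 9b) ⊕ 65 = 03 ⊕ 65 = 66
byte 1: (ed ⊕ b0) ⊕ 72 = 5d ⊕ 72 = 2f
byte 2: (d0 ⊕ d3) ⊕ 72 = 03 ⊕ 72 = 71
byte 3: (95 ⊕ 5f) ⊕ 6f = ca ⊕ 6f = a5
byte 4: (81 ⊕ 18) ⊕ 72 = 99 ⊕ 72 = eb

66 2f 71 a5 eb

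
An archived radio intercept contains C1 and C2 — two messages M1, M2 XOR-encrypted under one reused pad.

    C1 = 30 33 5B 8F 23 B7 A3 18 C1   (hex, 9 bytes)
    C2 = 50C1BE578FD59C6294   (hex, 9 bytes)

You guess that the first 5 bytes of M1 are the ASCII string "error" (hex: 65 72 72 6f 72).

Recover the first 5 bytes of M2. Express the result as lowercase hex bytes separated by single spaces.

05 80 97 b7 de

First, C1 ⊕ C2 = (M1 ⊕ K) ⊕ (M2 ⊕ K) = M1 ⊕ M2, so the key drops out. Then M2 = (M1 ⊕ M2) ⊕ M1 over the first 5 bytes.
byte 0: (30 XOR 50) XOR 65 = 60 XOR 65 = 05
byte 1: (33 XOR c1) XOR 72 = f2 XOR 72 = 80
byte 2: (5b XOR be) XOR 72 = e5 XOR 72 = 97
byte 3: (8f XOR 57) XOR 6f = d8 XOR 6f = b7
byte 4: (23 XOR 8f) XOR 72 = ac XOR 72 = de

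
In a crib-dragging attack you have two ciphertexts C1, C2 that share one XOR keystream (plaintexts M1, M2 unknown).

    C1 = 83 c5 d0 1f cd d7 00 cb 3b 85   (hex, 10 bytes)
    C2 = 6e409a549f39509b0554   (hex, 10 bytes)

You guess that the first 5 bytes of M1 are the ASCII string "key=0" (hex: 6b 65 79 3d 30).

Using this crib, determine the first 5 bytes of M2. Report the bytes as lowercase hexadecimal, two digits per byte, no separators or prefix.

First, C1 ⊕ C2 = (M1 ⊕ K) ⊕ (M2 ⊕ K) = M1 ⊕ M2, so the key drops out. Then M2 = (M1 ⊕ M2) ⊕ M1 over the first 5 bytes.
byte 0: (83 ⊕ 6e) ⊕ 6b = ed ⊕ 6b = 86
byte 1: (c5 ⊕ 40) ⊕ 65 = 85 ⊕ 65 = e0
byte 2: (d0 ⊕ 9a) ⊕ 79 = 4a ⊕ 79 = 33
byte 3: (1f ⊕ 54) ⊕ 3d = 4b ⊕ 3d = 76
byte 4: (cd ⊕ 9f) ⊕ 30 = 52 ⊕ 30 = 62

86e0337662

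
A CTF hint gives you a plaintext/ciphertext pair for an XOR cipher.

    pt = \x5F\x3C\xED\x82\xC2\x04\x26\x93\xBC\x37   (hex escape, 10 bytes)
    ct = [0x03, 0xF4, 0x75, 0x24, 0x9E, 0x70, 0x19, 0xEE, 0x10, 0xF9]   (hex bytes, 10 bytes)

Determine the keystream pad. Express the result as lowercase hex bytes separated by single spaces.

5c c8 98 a6 5c 74 3f 7d ac ce

Since ct = pt ⊕ pad, XORing both sides with pt gives pad = pt ⊕ ct.
5f XOR 03 = 5c
3c XOR f4 = c8
ed XOR 75 = 98
82 XOR 24 = a6
c2 XOR 9e = 5c
04 XOR 70 = 74
26 XOR 19 = 3f
93 XOR ee = 7d
bc XOR 10 = ac
37 XOR f9 = ce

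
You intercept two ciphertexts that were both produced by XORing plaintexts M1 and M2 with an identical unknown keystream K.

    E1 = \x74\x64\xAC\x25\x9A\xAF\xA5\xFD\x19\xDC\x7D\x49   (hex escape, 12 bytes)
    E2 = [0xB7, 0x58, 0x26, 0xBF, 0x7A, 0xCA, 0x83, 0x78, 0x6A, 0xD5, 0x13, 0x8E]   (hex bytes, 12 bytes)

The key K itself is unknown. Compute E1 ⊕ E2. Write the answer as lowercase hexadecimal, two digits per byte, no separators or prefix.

E1 ⊕ E2 = (M1 ⊕ K) ⊕ (M2 ⊕ K) = M1 ⊕ M2 — the shared key cancels under XOR.
01110100 ^ 10110111 = 11000011
01100100 ^ 01011000 = 00111100
10101100 ^ 00100110 = 10001010
00100101 ^ 10111111 = 10011010
10011010 ^ 01111010 = 11100000
10101111 ^ 11001010 = 01100101
10100101 ^ 10000011 = 00100110
11111101 ^ 01111000 = 10000101
00011001 ^ 01101010 = 01110011
11011100 ^ 11010101 = 00001001
01111101 ^ 00010011 = 01101110
01001001 ^ 10001110 = 11000111

c33c8a9ae065268573096ec7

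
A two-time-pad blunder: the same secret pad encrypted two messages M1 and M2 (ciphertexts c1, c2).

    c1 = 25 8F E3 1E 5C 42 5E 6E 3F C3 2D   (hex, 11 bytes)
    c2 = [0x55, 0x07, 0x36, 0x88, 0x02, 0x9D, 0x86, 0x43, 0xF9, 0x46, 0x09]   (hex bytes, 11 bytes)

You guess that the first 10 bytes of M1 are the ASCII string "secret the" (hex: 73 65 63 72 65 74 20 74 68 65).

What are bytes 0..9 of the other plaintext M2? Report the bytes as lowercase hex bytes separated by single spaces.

First, c1 ⊕ c2 = (M1 ⊕ K) ⊕ (M2 ⊕ K) = M1 ⊕ M2, so the key drops out. Then M2 = (M1 ⊕ M2) ⊕ M1 over the first 10 bytes.
byte 0: (25 ⊕ 55) ⊕ 73 = 70 ⊕ 73 = 03
byte 1: (8f ⊕ 07) ⊕ 65 = 88 ⊕ 65 = ed
byte 2: (e3 ⊕ 36) ⊕ 63 = d5 ⊕ 63 = b6
byte 3: (1e ⊕ 88) ⊕ 72 = 96 ⊕ 72 = e4
byte 4: (5c ⊕ 02) ⊕ 65 = 5e ⊕ 65 = 3b
byte 5: (42 ⊕ 9d) ⊕ 74 = df ⊕ 74 = ab
byte 6: (5e ⊕ 86) ⊕ 20 = d8 ⊕ 20 = f8
byte 7: (6e ⊕ 43) ⊕ 74 = 2d ⊕ 74 = 59
byte 8: (3f ⊕ f9) ⊕ 68 = c6 ⊕ 68 = ae
byte 9: (c3 ⊕ 46) ⊕ 65 = 85 ⊕ 65 = e0

03 ed b6 e4 3b ab f8 59 ae e0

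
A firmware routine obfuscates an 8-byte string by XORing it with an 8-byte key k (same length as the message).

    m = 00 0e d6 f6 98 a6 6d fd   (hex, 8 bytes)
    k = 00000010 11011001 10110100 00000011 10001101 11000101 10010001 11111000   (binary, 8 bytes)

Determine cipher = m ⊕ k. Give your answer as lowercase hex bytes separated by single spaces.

02 d7 62 f5 15 63 fc 05

XOR is its own inverse, so applying the key byte-wise gives the result directly.
byte 0: 00 XOR 02 = 02
byte 1: 0e XOR d9 = d7
byte 2: d6 XOR b4 = 62
byte 3: f6 XOR 03 = f5
byte 4: 98 XOR 8d = 15
byte 5: a6 XOR c5 = 63
byte 6: 6d XOR 91 = fc
byte 7: fd XOR f8 = 05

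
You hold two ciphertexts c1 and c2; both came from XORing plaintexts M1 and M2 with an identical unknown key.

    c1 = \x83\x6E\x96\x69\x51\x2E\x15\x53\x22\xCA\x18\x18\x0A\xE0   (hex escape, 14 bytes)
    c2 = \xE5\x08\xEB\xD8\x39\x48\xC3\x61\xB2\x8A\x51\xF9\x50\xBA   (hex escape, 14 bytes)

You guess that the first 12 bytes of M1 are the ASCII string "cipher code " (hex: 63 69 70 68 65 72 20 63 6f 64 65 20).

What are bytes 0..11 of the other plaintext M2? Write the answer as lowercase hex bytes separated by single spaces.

05 0f 0d d9 0d 14 f6 51 ff 24 2c c1

First, c1 ⊕ c2 = (M1 ⊕ K) ⊕ (M2 ⊕ K) = M1 ⊕ M2, so the key drops out. Then M2 = (M1 ⊕ M2) ⊕ M1 over the first 12 bytes.
byte 0: (83 ⊕ e5) ⊕ 63 = 66 ⊕ 63 = 05
byte 1: (6e ⊕ 08) ⊕ 69 = 66 ⊕ 69 = 0f
byte 2: (96 ⊕ eb) ⊕ 70 = 7d ⊕ 70 = 0d
byte 3: (69 ⊕ d8) ⊕ 68 = b1 ⊕ 68 = d9
byte 4: (51 ⊕ 39) ⊕ 65 = 68 ⊕ 65 = 0d
byte 5: (2e ⊕ 48) ⊕ 72 = 66 ⊕ 72 = 14
byte 6: (15 ⊕ c3) ⊕ 20 = d6 ⊕ 20 = f6
byte 7: (53 ⊕ 61) ⊕ 63 = 32 ⊕ 63 = 51
byte 8: (22 ⊕ b2) ⊕ 6f = 90 ⊕ 6f = ff
byte 9: (ca ⊕ 8a) ⊕ 64 = 40 ⊕ 64 = 24
byte 10: (18 ⊕ 51) ⊕ 65 = 49 ⊕ 65 = 2c
byte 11: (18 ⊕ f9) ⊕ 20 = e1 ⊕ 20 = c1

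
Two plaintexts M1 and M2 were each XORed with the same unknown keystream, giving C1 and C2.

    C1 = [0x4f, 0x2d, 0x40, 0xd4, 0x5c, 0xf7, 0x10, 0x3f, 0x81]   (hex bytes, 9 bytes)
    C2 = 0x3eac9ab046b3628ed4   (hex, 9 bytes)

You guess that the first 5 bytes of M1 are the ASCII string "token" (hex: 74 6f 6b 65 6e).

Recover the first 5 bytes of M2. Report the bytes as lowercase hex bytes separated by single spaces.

05 ee b1 01 74

First, C1 ⊕ C2 = (M1 ⊕ K) ⊕ (M2 ⊕ K) = M1 ⊕ M2, so the key drops out. Then M2 = (M1 ⊕ M2) ⊕ M1 over the first 5 bytes.
byte 0: (4f XOR 3e) XOR 74 = 71 XOR 74 = 05
byte 1: (2d XOR ac) XOR 6f = 81 XOR 6f = ee
byte 2: (40 XOR 9a) XOR 6b = da XOR 6b = b1
byte 3: (d4 XOR b0) XOR 65 = 64 XOR 65 = 01
byte 4: (5c XOR 46) XOR 6e = 1a XOR 6e = 74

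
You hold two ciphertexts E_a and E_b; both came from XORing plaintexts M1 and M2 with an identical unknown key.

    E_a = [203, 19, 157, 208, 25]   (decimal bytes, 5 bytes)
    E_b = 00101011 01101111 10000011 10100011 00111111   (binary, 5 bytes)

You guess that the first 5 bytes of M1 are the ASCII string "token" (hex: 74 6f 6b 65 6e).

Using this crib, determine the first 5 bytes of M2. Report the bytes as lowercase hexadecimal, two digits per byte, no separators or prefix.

First, E_a ⊕ E_b = (M1 ⊕ K) ⊕ (M2 ⊕ K) = M1 ⊕ M2, so the key drops out. Then M2 = (M1 ⊕ M2) ⊕ M1 over the first 5 bytes.
byte 0: (cb xor 2b) xor 74 = e0 xor 74 = 94
byte 1: (13 xor 6f) xor 6f = 7c xor 6f = 13
byte 2: (9d xor 83) xor 6b = 1e xor 6b = 75
byte 3: (d0 xor a3) xor 65 = 73 xor 65 = 16
byte 4: (19 xor 3f) xor 6e = 26 xor 6e = 48

9413751648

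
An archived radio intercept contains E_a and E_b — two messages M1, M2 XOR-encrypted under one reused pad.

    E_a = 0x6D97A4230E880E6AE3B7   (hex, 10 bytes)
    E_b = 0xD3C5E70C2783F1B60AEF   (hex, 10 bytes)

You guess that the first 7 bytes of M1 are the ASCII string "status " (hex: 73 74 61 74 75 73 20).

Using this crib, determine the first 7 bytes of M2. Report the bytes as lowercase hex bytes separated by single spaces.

First, E_a ⊕ E_b = (M1 ⊕ K) ⊕ (M2 ⊕ K) = M1 ⊕ M2, so the key drops out. Then M2 = (M1 ⊕ M2) ⊕ M1 over the first 7 bytes.
byte 0: (6d ^ d3) ^ 73 = be ^ 73 = cd
byte 1: (97 ^ c5) ^ 74 = 52 ^ 74 = 26
byte 2: (a4 ^ e7) ^ 61 = 43 ^ 61 = 22
byte 3: (23 ^ 0c) ^ 74 = 2f ^ 74 = 5b
byte 4: (0e ^ 27) ^ 75 = 29 ^ 75 = 5c
byte 5: (88 ^ 83) ^ 73 = 0b ^ 73 = 78
byte 6: (0e ^ f1) ^ 20 = ff ^ 20 = df

cd 26 22 5b 5c 78 df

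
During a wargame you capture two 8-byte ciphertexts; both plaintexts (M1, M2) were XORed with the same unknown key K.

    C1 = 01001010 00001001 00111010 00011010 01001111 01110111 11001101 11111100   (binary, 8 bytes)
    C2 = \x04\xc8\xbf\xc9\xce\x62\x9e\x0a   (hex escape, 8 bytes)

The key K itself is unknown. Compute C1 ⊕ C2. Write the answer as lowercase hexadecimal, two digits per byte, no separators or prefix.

4ec185d3811553f6

C1 ⊕ C2 = (M1 ⊕ K) ⊕ (M2 ⊕ K) = M1 ⊕ M2 — the shared key cancels under XOR.
byte 0:  74 xor   4 =  78
byte 1:   9 xor 200 = 193
byte 2:  58 xor 191 = 133
byte 3:  26 xor 201 = 211
byte 4:  79 xor 206 = 129
byte 5: 119 xor  98 =  21
byte 6: 205 xor 158 =  83
byte 7: 252 xor  10 = 246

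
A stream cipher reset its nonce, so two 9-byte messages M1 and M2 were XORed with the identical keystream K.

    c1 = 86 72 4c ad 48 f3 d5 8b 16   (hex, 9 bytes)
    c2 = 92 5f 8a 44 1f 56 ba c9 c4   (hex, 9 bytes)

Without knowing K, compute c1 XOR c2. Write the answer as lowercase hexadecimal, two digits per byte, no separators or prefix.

142dc6e957a56f42d2

c1 ⊕ c2 = (M1 ⊕ K) ⊕ (M2 ⊕ K) = M1 ⊕ M2 — the shared key cancels under XOR.
86 XOR 92 = 14
72 XOR 5f = 2d
4c XOR 8a = c6
ad XOR 44 = e9
48 XOR 1f = 57
f3 XOR 56 = a5
d5 XOR ba = 6f
8b XOR c9 = 42
16 XOR c4 = d2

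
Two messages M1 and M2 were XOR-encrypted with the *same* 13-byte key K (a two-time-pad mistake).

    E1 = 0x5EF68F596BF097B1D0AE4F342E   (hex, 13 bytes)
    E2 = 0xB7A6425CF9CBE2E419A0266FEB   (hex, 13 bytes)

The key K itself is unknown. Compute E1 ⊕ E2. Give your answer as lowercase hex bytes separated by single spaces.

e9 50 cd 05 92 3b 75 55 c9 0e 69 5b c5

E1 ⊕ E2 = (M1 ⊕ K) ⊕ (M2 ⊕ K) = M1 ⊕ M2 — the shared key cancels under XOR.
byte 0: 5e XOR b7 = e9
byte 1: f6 XOR a6 = 50
byte 2: 8f XOR 42 = cd
byte 3: 59 XOR 5c = 05
byte 4: 6b XOR f9 = 92
byte 5: f0 XOR cb = 3b
byte 6: 97 XOR e2 = 75
byte 7: b1 XOR e4 = 55
byte 8: d0 XOR 19 = c9
byte 9: ae XOR a0 = 0e
byte 10: 4f XOR 26 = 69
byte 11: 34 XOR 6f = 5b
byte 12: 2e XOR eb = c5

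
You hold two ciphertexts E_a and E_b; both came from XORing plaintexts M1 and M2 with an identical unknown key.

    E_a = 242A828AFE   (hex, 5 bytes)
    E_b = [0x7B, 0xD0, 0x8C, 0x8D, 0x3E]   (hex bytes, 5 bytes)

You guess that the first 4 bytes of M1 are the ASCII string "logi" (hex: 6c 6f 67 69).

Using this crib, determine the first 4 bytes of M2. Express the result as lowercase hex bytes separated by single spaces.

First, E_a ⊕ E_b = (M1 ⊕ K) ⊕ (M2 ⊕ K) = M1 ⊕ M2, so the key drops out. Then M2 = (M1 ⊕ M2) ⊕ M1 over the first 4 bytes.
byte 0: (24 xor 7b) xor 6c = 5f xor 6c = 33
byte 1: (2a xor d0) xor 6f = fa xor 6f = 95
byte 2: (82 xor 8c) xor 67 = 0e xor 67 = 69
byte 3: (8a xor 8d) xor 69 = 07 xor 69 = 6e

33 95 69 6e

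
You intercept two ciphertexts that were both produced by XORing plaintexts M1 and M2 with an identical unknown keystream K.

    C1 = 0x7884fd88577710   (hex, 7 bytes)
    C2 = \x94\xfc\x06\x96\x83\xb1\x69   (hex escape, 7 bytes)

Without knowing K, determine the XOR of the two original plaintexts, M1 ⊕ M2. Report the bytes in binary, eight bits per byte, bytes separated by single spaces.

11101100 01111000 11111011 00011110 11010100 11000110 01111001

C1 ⊕ C2 = (M1 ⊕ K) ⊕ (M2 ⊕ K) = M1 ⊕ M2 — the shared key cancels under XOR.
78 ⊕ 94 = ec
84 ⊕ fc = 78
fd ⊕ 06 = fb
88 ⊕ 96 = 1e
57 ⊕ 83 = d4
77 ⊕ b1 = c6
10 ⊕ 69 = 79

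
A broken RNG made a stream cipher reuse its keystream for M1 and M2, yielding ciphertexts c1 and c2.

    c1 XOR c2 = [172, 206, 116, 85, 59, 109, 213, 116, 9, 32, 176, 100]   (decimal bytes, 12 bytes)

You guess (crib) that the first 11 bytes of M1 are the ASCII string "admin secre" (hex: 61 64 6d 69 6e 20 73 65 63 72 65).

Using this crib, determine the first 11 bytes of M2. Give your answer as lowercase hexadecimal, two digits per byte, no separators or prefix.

cdaa193c554da6116a52d5

Since c1 ⊕ c2 = M1 ⊕ M2, XORing with the guessed M1 bytes yields the corresponding M2 bytes: M2 = (c1 ⊕ c2) ⊕ M1.
172 ⊕  97 = 205
206 ⊕ 100 = 170
116 ⊕ 109 =  25
 85 ⊕ 105 =  60
 59 ⊕ 110 =  85
109 ⊕  32 =  77
213 ⊕ 115 = 166
116 ⊕ 101 =  17
  9 ⊕  99 = 106
 32 ⊕ 114 =  82
176 ⊕ 101 = 213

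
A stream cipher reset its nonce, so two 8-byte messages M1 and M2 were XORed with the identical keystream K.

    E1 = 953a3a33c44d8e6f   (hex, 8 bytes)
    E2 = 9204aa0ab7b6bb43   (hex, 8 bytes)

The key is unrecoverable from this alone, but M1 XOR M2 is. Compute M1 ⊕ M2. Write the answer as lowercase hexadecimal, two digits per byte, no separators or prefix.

073e903973fb352c

E1 ⊕ E2 = (M1 ⊕ K) ⊕ (M2 ⊕ K) = M1 ⊕ M2 — the shared key cancels under XOR.
95 xor 92 = 07
3a xor 04 = 3e
3a xor aa = 90
33 xor 0a = 39
c4 xor b7 = 73
4d xor b6 = fb
8e xor bb = 35
6f xor 43 = 2c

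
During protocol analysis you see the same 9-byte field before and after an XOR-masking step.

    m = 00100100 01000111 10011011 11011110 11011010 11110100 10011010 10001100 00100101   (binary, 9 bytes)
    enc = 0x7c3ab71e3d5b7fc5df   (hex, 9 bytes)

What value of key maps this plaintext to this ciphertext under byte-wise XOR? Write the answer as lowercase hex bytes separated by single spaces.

58 7d 2c c0 e7 af e5 49 fa

Since enc = m ⊕ key, XORing both sides with m gives key = m ⊕ enc.
byte 0: 24 XOR 7c = 58
byte 1: 47 XOR 3a = 7d
byte 2: 9b XOR b7 = 2c
byte 3: de XOR 1e = c0
byte 4: da XOR 3d = e7
byte 5: f4 XOR 5b = af
byte 6: 9a XOR 7f = e5
byte 7: 8c XOR c5 = 49
byte 8: 25 XOR df = fa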